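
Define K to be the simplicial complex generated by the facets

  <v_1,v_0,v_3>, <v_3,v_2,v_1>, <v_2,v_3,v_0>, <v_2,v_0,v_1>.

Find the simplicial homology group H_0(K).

K has 4 vertices, 6 edges, 4 triangles.
rank ∂_0 = 0, rank ∂_1 = 3 ⇒ b_0 = 4 − 0 − 3 = 1; all invariant factors of ∂_1 are 1 so no torsion. So H_0 ≅ Z.

H_0 ≅ Z.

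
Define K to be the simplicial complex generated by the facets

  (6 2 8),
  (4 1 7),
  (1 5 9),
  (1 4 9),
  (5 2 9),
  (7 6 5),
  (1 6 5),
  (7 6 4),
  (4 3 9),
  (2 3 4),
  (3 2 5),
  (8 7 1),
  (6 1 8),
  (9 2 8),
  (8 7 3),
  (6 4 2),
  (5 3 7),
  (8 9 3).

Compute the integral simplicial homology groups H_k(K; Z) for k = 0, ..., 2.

Fix the vertex order 1 < 2 < 3 < 4 < 5 < 6 < 7 < 8 < 9 and write every simplex with vertices in increasing order. Then dim K = 2 and the simplices of K are:

  0-simplices (9): [1], [2], [3], [4], [5], [6], [7], [8], [9]
  1-simplices (27): (27 of them)
  2-simplices (18): [1,4,7], [1,4,9], [1,5,6], [1,5,9], [1,6,8], [1,7,8], [2,3,4], [2,3,5], [2,4,6], [2,5,9], [2,6,8], [2,8,9], [3,4,9], [3,5,7], [3,7,8], [3,8,9], [4,6,7], [5,6,7]

so the chain groups are C_0 ≅ Z^9, C_1 ≅ Z^27, C_2 ≅ Z^18.

Boundary ∂_1: C_1 → C_0 maps an edge to its endpoints' difference, ∂[p,q] = q − p. For instance
  ∂[2,6] = [6] − [2].
The 9×27 boundary matrix has rank 8 and Smith normal form diag(1,1,1,1,1,1,1,1).

∂_2: C_2 → C_1 acts by ∂[p,q,r] = [q,r] − [p,r] + [p,q]. For instance
  ∂[2,5,9] = [5,9] − [2,9] + [2,5],
  ∂[1,5,9] = [5,9] − [1,9] + [1,5].
The resulting 27×18 matrix has rank 18, and its Smith normal form has invariant factors (1,1,1,1,1,1,1,1,1,1,1,1,1,1,1,1,1,2).

Reading off H_k = ker ∂_k / im ∂_{k+1}:

  H_0: rank C_0 − rank ∂_1 = 9 − 8 = 1, and the invariant factors of ∂_1 are all 1, so H_0 = Z.
  H_1: rank ker ∂_1 − rank ∂_2 = (27 − 8) − 18 = 1, and ∂_2 has invariant factor 2 > 1, so H_1 = Z ⊕ Z/2.
  H_2: rank ker ∂_2 − rank ∂_3 = (18 − 18) − 0 = 0, and there is no ∂_3, so H_2 = 0.

H_0 = Z,  H_1 = Z ⊕ Z/2,  H_2 = 0.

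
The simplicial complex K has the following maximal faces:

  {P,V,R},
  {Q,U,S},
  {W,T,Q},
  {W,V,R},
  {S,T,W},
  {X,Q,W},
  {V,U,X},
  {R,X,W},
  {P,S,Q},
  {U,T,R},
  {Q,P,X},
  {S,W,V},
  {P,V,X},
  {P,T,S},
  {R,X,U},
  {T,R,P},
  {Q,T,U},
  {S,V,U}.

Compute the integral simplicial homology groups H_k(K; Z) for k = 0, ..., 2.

H_0 ≅ Z,  H_1 ≅ Z ⊕ Z/2,  H_2 = 0.

Take the total order P < Q < R < S < T < U < V < W < X on the vertex set. Then K (dimension 2) consists of the simplices:

  0-simplices (9): P, Q, R, S, T, U, V, W, X
  1-simplices (27): PQ, PR, PS, PT, PV, PX, QS, QT, QU, QW, QX, RT, RU, RV, RW, RX, ST, SU, SV, SW, TU, TW, UV, UX, VW, VX, WX
  2-simplices (18): PQS, PQX, PRT, PRV, PST, PVX, QSU, QTU, QTW, QWX, RTU, RUX, RVW, RWX, STW, SUV, SVW, UVX

so the chain groups are C_0 ≅ Z^9, C_1 ≅ Z^27, C_2 ≅ Z^18.

The boundary map ∂_1: C_1 → C_0 sends each edge [p,q] (with p < q) to q − p. For instance
  ∂UX = X − U.
The 9×27 boundary matrix has rank 8 and Smith normal form diag(1,1,1,1,1,1,1,1).

The boundary map ∂_2: C_2 → C_1 maps a triangle to the signed sum of its edges. For instance
  ∂RUX = UX − RX + RU,
  ∂STW = TW − SW + ST.
The resulting 27×18 matrix has rank 18, and its Smith normal form has invariant factors (1,1,1,1,1,1,1,1,1,1,1,1,1,1,1,1,1,2).

Now H_k = ker ∂_k / im ∂_{k+1}, so:

  H_0: rank C_0 − rank ∂_1 = 9 − 8 = 1, and the invariant factors of ∂_1 are all 1, so H_0 = Z.
  H_1: rank ker ∂_1 − rank ∂_2 = (27 − 8) − 18 = 1, and ∂_2 has invariant factor 2 > 1, so H_1 = Z ⊕ Z/2.
  H_2: rank ker ∂_2 − rank ∂_3 = (18 − 18) − 0 = 0, and there is no ∂_3, so H_2 = 0.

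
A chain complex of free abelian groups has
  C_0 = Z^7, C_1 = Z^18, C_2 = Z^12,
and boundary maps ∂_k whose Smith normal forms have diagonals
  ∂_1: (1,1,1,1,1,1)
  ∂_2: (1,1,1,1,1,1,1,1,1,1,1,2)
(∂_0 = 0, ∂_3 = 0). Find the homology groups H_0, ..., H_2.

H_0 = Z,  H_1 = Z/2,  H_2 = 0.

H_0: b_0 = 7 − 0 − 6 = 1; torsion from ∂_1 factors > 1: none. So H_0 = Z.
H_1: b_1 = 18 − 6 − 12 = 0; torsion from ∂_2 factors > 1: [2]. So H_1 = Z/2.
H_2: b_2 = 12 − 12 − 0 = 0; torsion from ∂_3 factors > 1: none. So H_2 = 0.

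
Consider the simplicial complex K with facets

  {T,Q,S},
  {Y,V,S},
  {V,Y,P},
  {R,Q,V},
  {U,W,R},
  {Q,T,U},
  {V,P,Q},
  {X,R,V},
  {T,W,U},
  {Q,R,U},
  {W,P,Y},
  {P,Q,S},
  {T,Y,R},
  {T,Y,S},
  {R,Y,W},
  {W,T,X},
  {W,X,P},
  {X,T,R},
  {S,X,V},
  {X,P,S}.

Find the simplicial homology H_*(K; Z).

H_0 = Z,  H_1 = Z ⊕ Z/2,  H_2 = 0.

K has 10 vertices, 30 edges, 20 triangles.
rank ∂_0 = 0, rank ∂_1 = 9 ⇒ b_0 = 10 − 0 − 9 = 1; all invariant factors of ∂_1 are 1 so no torsion. So H_0 ≅ Z.
rank ∂_1 = 9, rank ∂_2 = 20 ⇒ b_1 = 30 − 9 − 20 = 1; ∂_2 has invariant factor(s) [2] giving torsion. So H_1 ≅ Z ⊕ Z/2.
rank ∂_2 = 20, rank ∂_3 = 0 ⇒ b_2 = 20 − 20 − 0 = 0. So H_2 ≅ 0.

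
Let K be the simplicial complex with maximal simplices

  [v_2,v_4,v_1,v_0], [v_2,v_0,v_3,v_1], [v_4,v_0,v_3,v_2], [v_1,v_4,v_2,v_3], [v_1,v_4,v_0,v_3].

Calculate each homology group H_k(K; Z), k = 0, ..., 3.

H_0 ≅ Z,  H_1 = 0,  H_2 = 0,  H_3 ≅ Z.

Order the vertices as v_0 < v_1 < v_2 < v_3 < v_4. Listing each simplex with vertices in this order, K has dimension 3 with simplices:

  0-simplices (5): [v_0], [v_1], [v_2], [v_3], [v_4]
  1-simplices (10): [v_0,v_1], [v_0,v_2], [v_0,v_3], [v_0,v_4], [v_1,v_2], [v_1,v_3], [v_1,v_4], [v_2,v_3], [v_2,v_4], [v_3,v_4]
  2-simplices (10): [v_0,v_1,v_2], [v_0,v_1,v_3], [v_0,v_1,v_4], [v_0,v_2,v_3], [v_0,v_2,v_4], [v_0,v_3,v_4], [v_1,v_2,v_3], [v_1,v_2,v_4], [v_1,v_3,v_4], [v_2,v_3,v_4]
  3-simplices (5): [v_0,v_1,v_2,v_3], [v_0,v_1,v_2,v_4], [v_0,v_1,v_3,v_4], [v_0,v_2,v_3,v_4], [v_1,v_2,v_3,v_4]

giving chain groups C_0 ≅ Z^5, C_1 ≅ Z^10, C_2 ≅ Z^10, C_3 ≅ Z^5.

The boundary map ∂_1: C_1 → C_0 sends each edge [p,q] (with p < q) to q − p. For instance
  ∂[v_1,v_3] = [v_3] − [v_1].
The 5×10 boundary matrix has rank 4 and Smith normal form diag(1,1,1,1).

∂_2: C_2 → C_1 acts by ∂[p,q,r] = [q,r] − [p,r] + [p,q]. For instance
  ∂[v_0,v_2,v_3] = [v_2,v_3] − [v_0,v_3] + [v_0,v_2],
  ∂[v_1,v_2,v_3] = [v_2,v_3] − [v_1,v_3] + [v_1,v_2].
As a 10×10 matrix over Z this has rank 6, with invariant factors (1,1,1,1,1,1).

The boundary map ∂_3: C_3 → C_2 sends each 3-simplex σ to the alternating sum Σ_i (−1)^i (σ with its i-th vertex removed). For instance
  ∂[v_0,v_2,v_3,v_4] = [v_2,v_3,v_4] − [v_0,v_3,v_4] + [v_0,v_2,v_4] − [v_0,v_2,v_3],
  ∂[v_0,v_1,v_2,v_3] = [v_1,v_2,v_3] − [v_0,v_2,v_3] + [v_0,v_1,v_3] − [v_0,v_1,v_2].
The resulting 10×5 matrix has rank 4, and its Smith normal form has invariant factors (1,1,1,1).

Computing H_k = (kernel of ∂_k) / (image of ∂_{k+1}):

  H_0: rank C_0 − rank ∂_1 = 5 − 4 = 1, and the invariant factors of ∂_1 are all 1, so H_0 = Z.
  H_1: rank ker ∂_1 − rank ∂_2 = (10 − 4) − 6 = 0, and the invariant factors of ∂_2 are all 1, so H_1 = 0.
  H_2: rank ker ∂_2 − rank ∂_3 = (10 − 6) − 4 = 0, and the invariant factors of ∂_3 are all 1, so H_2 = 0.
  H_3: rank ker ∂_3 − rank ∂_4 = (5 − 4) − 0 = 1, and there is no ∂_4, so H_3 = Z.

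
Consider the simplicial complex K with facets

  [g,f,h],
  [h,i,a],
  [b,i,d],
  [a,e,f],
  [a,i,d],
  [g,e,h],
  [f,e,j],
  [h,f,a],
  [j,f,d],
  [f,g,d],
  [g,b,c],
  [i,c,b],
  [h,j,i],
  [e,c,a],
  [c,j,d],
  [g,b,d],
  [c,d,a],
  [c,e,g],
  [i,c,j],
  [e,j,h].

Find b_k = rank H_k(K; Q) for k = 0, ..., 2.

We work with the vertex ordering a < b < c < d < e < f < g < h < i < j. The simplices of K, each written with vertices in increasing order, are:

  0-simplices (10): a, b, c, d, e, f, g, h, i, j
  1-simplices (30): ac, ad, ae, af, ah, ai, bc, bd, bg, bi, cd, ce, cg, ci, cj, df, dg, di, dj, ef, eg, eh, ej, fg, fh, fj, gh, hi, hj, ij
  2-simplices (20): acd, ace, adi, aef, afh, ahi, bcg, bci, bdg, bdi, cdj, ceg, cij, dfg, dfj, efj, egh, ehj, fgh, hij

so the chain groups are C_0 ≅ Z^10, C_1 ≅ Z^30, C_2 ≅ Z^20.

∂_1: C_1 → C_0 maps an edge to its endpoints' difference, ∂[p,q] = q − p. For instance
  ∂fh = h − f.
The resulting 10×30 matrix has rank 9, and its Smith normal form has invariant factors (1,1,1,1,1,1,1,1,1).

Boundary ∂_2: C_2 → C_1 acts by ∂[p,q,r] = [q,r] − [p,r] + [p,q]. For instance
  ∂fgh = gh − fh + fg,
  ∂ceg = eg − cg + ce.
As a 30×20 matrix over Z this has rank 20, with invariant factors (1,1,1,1,1,1,1,1,1,1,1,1,1,1,1,1,1,1,1,2).

Reading off H_k = ker ∂_k / im ∂_{k+1}:

  H_0: rank C_0 − rank ∂_1 = 10 − 9 = 1, and the invariant factors of ∂_1 are all 1, so H_0 ≅ Z.
  H_1: rank ker ∂_1 − rank ∂_2 = (30 − 9) − 20 = 1, and ∂_2 has invariant factor 2 > 1, so H_1 ≅ Z × Z/2.
  H_2: rank ker ∂_2 − rank ∂_3 = (20 − 20) − 0 = 0, and there is no ∂_3, so H_2 ≅ 0.

(K is a triangulation of the Klein bottle.)

Hence the Betti numbers are b_0 = 1, b_1 = 1, b_2 = 0.

b_0 = 1, b_1 = 1, b_2 = 0.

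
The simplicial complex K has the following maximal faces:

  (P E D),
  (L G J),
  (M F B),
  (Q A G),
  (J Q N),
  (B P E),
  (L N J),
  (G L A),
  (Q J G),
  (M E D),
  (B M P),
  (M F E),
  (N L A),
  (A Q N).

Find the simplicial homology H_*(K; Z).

Fix the vertex order A < B < D < E < F < G < J < L < M < N < P < Q and write every simplex with vertices in increasing order. Then dim K = 2 and the simplices of K are:

  0-simplices (12): A, B, D, E, F, G, J, L, M, N, P, Q
  1-simplices (24): AG, AL, AN, AQ, BE, BF, BM, BP, DE, DM, DP, EF, EM, EP, FM, GJ, GL, GQ, JL, JN, JQ, LN, MP, NQ
  2-simplices (14): AGL, AGQ, ALN, ANQ, BEP, BFM, BMP, DEM, DEP, EFM, GJL, GJQ, JLN, JNQ

giving chain groups C_0 ≅ Z^12, C_1 ≅ Z^24, C_2 ≅ Z^14.

∂_1: C_1 → C_0 is given by ∂[p,q] = [q] − [p]. For instance
  ∂FM = M − F.
As a 12×24 matrix over Z this has rank 10, with invariant factors (1,1,1,1,1,1,1,1,1,1).

The boundary map ∂_2: C_2 → C_1 maps a triangle to the signed sum of its edges. For instance
  ∂EFM = FM − EM + EF,
  ∂BFM = FM − BM + BF.
This gives a 24×14 integer matrix of rank 13; reducing to Smith normal form yields diagonal entries (1,1,1,1,1,1,1,1,1,1,1,1,1).

Now H_k = ker ∂_k / im ∂_{k+1}, so:

  H_0: rank C_0 − rank ∂_1 = 12 − 10 = 2, and the invariant factors of ∂_1 are all 1, so H_0 ≅ Z^2.
  H_1: rank ker ∂_1 − rank ∂_2 = (24 − 10) − 13 = 1, and the invariant factors of ∂_2 are all 1, so H_1 ≅ Z.
  H_2: rank ker ∂_2 − rank ∂_3 = (14 − 13) − 0 = 1, and there is no ∂_3, so H_2 ≅ Z.

H_0 = Z^2,  H_1 = Z,  H_2 = Z.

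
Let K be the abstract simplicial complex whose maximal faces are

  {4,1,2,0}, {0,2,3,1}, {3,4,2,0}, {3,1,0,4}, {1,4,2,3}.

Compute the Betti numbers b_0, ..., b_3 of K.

b_0 = 1, b_1 = 0, b_2 = 0, b_3 = 1.

We work with the vertex ordering 0 < 1 < 2 < 3 < 4. The simplices of K, each written with vertices in increasing order, are:

  0-simplices (5): [0], [1], [2], [3], [4]
  1-simplices (10): [0,1], [0,2], [0,3], [0,4], [1,2], [1,3], [1,4], [2,3], [2,4], [3,4]
  2-simplices (10): [0,1,2], [0,1,3], [0,1,4], [0,2,3], [0,2,4], [0,3,4], [1,2,3], [1,2,4], [1,3,4], [2,3,4]
  3-simplices (5): [0,1,2,3], [0,1,2,4], [0,1,3,4], [0,2,3,4], [1,2,3,4]

giving chain groups C_0 ≅ Z^5, C_1 ≅ Z^10, C_2 ≅ Z^10, C_3 ≅ Z^5.

Boundary ∂_1: C_1 → C_0 maps an edge to its endpoints' difference, ∂[p,q] = q − p.
As a 5×10 matrix over Z this has rank 4, with invariant factors (1,1,1,1).

Boundary ∂_2: C_2 → C_1 acts by ∂[p,q,r] = [q,r] − [p,r] + [p,q]. For instance
  ∂[0,1,4] = [1,4] − [0,4] + [0,1],
  ∂[1,2,4] = [2,4] − [1,4] + [1,2].
This gives a 10×10 integer matrix of rank 6; reducing to Smith normal form yields diagonal entries (1,1,1,1,1,1).

∂_3: C_3 → C_2 sends each 3-simplex σ to the alternating sum Σ_i (−1)^i (σ with its i-th vertex removed). For instance
  ∂[0,1,3,4] = [1,3,4] − [0,3,4] + [0,1,4] − [0,1,3],
  ∂[1,2,3,4] = [2,3,4] − [1,3,4] + [1,2,4] − [1,2,3].
The 10×5 boundary matrix has rank 4 and Smith normal form diag(1,1,1,1).

Reading off H_k = ker ∂_k / im ∂_{k+1}:

  H_0: rank C_0 − rank ∂_1 = 5 − 4 = 1, and the invariant factors of ∂_1 are all 1, so H_0 ≅ Z.
  H_1: rank ker ∂_1 − rank ∂_2 = (10 − 4) − 6 = 0, and the invariant factors of ∂_2 are all 1, so H_1 ≅ 0.
  H_2: rank ker ∂_2 − rank ∂_3 = (10 − 6) − 4 = 0, and the invariant factors of ∂_3 are all 1, so H_2 ≅ 0.
  H_3: rank ker ∂_3 − rank ∂_4 = (5 − 4) − 0 = 1, and there is no ∂_4, so H_3 ≅ Z.

As a check, the Euler characteristic is 5 − 10 + 10 − 5 = 0, which agrees with 1 − 0 + 0 − 1 = 0.

Hence the Betti numbers are b_0 = 1, b_1 = 0, b_2 = 0, b_3 = 1.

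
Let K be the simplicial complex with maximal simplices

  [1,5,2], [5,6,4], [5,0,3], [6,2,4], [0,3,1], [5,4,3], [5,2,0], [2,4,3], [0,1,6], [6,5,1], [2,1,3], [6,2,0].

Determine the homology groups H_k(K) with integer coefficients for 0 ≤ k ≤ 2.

H_0 ≅ Z,  H_1 ≅ Z/2,  H_2 = 0.

Fix the vertex order 0 < 1 < 2 < 3 < 4 < 5 < 6 and write every simplex with vertices in increasing order. Then dim K = 2 and the simplices of K are:

  0-simplices (7): [0], [1], [2], [3], [4], [5], [6]
  1-simplices (18): [0,1], [0,2], [0,3], [0,5], [0,6], [1,2], [1,3], [1,5], [1,6], [2,3], [2,4], [2,5], [2,6], [3,4], [3,5], [4,5], [4,6], [5,6]
  2-simplices (12): [0,1,3], [0,1,6], [0,2,5], [0,2,6], [0,3,5], [1,2,3], [1,2,5], [1,5,6], [2,3,4], [2,4,6], [3,4,5], [4,5,6]

giving chain groups C_0 ≅ Z^7, C_1 ≅ Z^18, C_2 ≅ Z^12.

The boundary map ∂_1: C_1 → C_0 is given by ∂[p,q] = [q] − [p].
The resulting 7×18 matrix has rank 6, and its Smith normal form has invariant factors (1,1,1,1,1,1).

The boundary map ∂_2: C_2 → C_1 maps a triangle to the signed sum of its edges. For instance
  ∂[3,4,5] = [4,5] − [3,5] + [3,4],
  ∂[0,3,5] = [3,5] − [0,5] + [0,3].
As a 18×12 matrix over Z this has rank 12, with invariant factors (1,1,1,1,1,1,1,1,1,1,1,2).

Reading off H_k = ker ∂_k / im ∂_{k+1}:

  H_0: rank C_0 − rank ∂_1 = 7 − 6 = 1, and the invariant factors of ∂_1 are all 1, so H_0 ≅ Z.
  H_1: rank ker ∂_1 − rank ∂_2 = (18 − 6) − 12 = 0, and ∂_2 has invariant factor 2 > 1, so H_1 ≅ Z/2.
  H_2: rank ker ∂_2 − rank ∂_3 = (12 − 12) − 0 = 0, and there is no ∂_3, so H_2 ≅ 0.

As a check, the Euler characteristic is 7 − 18 + 12 = 1, which agrees with 1 − 0 + 0 = 1.
(K is a triangulation of the real projective plane RP^2.)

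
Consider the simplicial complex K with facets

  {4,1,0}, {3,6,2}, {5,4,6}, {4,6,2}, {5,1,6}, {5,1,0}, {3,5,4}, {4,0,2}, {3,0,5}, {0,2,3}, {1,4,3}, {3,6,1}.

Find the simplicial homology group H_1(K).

H_1 ≅ Z/2Z.

Fix the vertex order 0 < 1 < 2 < 3 < 4 < 5 < 6 and write every simplex with vertices in increasing order. Then dim K = 2 and the simplices of K are:

  0-simplices (7): [0], [1], [2], [3], [4], [5], [6]
  1-simplices (18): [0,1], [0,2], [0,3], [0,4], [0,5], [1,3], [1,4], [1,5], [1,6], [2,3], [2,4], [2,6], [3,4], [3,5], [3,6], [4,5], [4,6], [5,6]
  2-simplices (12): [0,1,4], [0,1,5], [0,2,3], [0,2,4], [0,3,5], [1,3,4], [1,3,6], [1,5,6], [2,3,6], [2,4,6], [3,4,5], [4,5,6]

giving chain groups C_0 ≅ Z^7, C_1 ≅ Z^18, C_2 ≅ Z^12.

∂_1: C_1 → C_0 sends each edge [p,q] (with p < q) to q − p. For instance
  ∂[2,3] = [3] − [2].
As a 7×18 matrix over Z this has rank 6, with invariant factors (1,1,1,1,1,1).

∂_2: C_2 → C_1 acts by ∂[p,q,r] = [q,r] − [p,r] + [p,q]. For instance
  ∂[2,4,6] = [4,6] − [2,6] + [2,4],
  ∂[1,3,6] = [3,6] − [1,6] + [1,3].
The resulting 18×12 matrix has rank 12, and its Smith normal form has invariant factors (1,1,1,1,1,1,1,1,1,1,1,2).

Reading off H_k = ker ∂_k / im ∂_{k+1}:

  H_1: rank ker ∂_1 − rank ∂_2 = (18 − 6) − 12 = 0, and ∂_2 has invariant factor 2 > 1, so H_1 ≅ Z/2Z.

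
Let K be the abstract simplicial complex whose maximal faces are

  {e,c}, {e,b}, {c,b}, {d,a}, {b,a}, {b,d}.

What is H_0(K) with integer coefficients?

H_0 ≅ Z.

We work with the vertex ordering a < b < c < d < e. The simplices of K, each written with vertices in increasing order, are:

  0-simplices (5): a, b, c, d, e
  1-simplices (6): ab, ad, bc, bd, be, ce

giving chain groups C_0 ≅ Z^5, C_1 ≅ Z^6.

The boundary map ∂_1: C_1 → C_0 maps an edge to its endpoints' difference, ∂[p,q] = q − p. For instance
  ∂ad = d − a.
The 5×6 boundary matrix has rank 4 and Smith normal form diag(1,1,1,1).

From H_k ≅ ker(∂_k) / im(∂_{k+1}) we obtain:

  H_0: rank C_0 − rank ∂_1 = 5 − 4 = 1, and the invariant factors of ∂_1 are all 1, so H_0 = Z.

(K is a triangulation of a wedge of 2 circles.)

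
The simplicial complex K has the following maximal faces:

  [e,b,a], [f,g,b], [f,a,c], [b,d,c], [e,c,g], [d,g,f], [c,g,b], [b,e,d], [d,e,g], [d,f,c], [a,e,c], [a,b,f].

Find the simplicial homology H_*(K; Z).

H_0 = Z,  H_1 = Z/2Z,  H_2 = 0.

Fix the vertex order a < b < c < d < e < f < g and write every simplex with vertices in increasing order. Then dim K = 2 and the simplices of K are:

  0-simplices (7): a, b, c, d, e, f, g
  1-simplices (18): ab, ac, ae, af, bc, bd, be, bf, bg, cd, ce, cf, cg, de, df, dg, eg, fg
  2-simplices (12): abe, abf, ace, acf, bcd, bcg, bde, bfg, cdf, ceg, deg, dfg

giving chain groups C_0 ≅ Z^7, C_1 ≅ Z^18, C_2 ≅ Z^12.

∂_1: C_1 → C_0 sends each edge [p,q] (with p < q) to q − p. For instance
  ∂cf = f − c.
This gives a 7×18 integer matrix of rank 6; reducing to Smith normal form yields diagonal entries (1,1,1,1,1,1).

Boundary ∂_2: C_2 → C_1 sends each 2-simplex [p,q,r] to [q,r] − [p,r] + [p,q]. For instance
  ∂bcg = cg − bg + bc,
  ∂bcd = cd − bd + bc.
The resulting 18×12 matrix has rank 12, and its Smith normal form has invariant factors (1,1,1,1,1,1,1,1,1,1,1,2).

Now H_k = ker ∂_k / im ∂_{k+1}, so:

  H_0: rank C_0 − rank ∂_1 = 7 − 6 = 1, and the invariant factors of ∂_1 are all 1, so H_0 ≅ Z.
  H_1: rank ker ∂_1 − rank ∂_2 = (18 − 6) − 12 = 0, and ∂_2 has invariant factor 2 > 1, so H_1 ≅ Z/2Z.
  H_2: rank ker ∂_2 − rank ∂_3 = (12 − 12) − 0 = 0, and there is no ∂_3, so H_2 ≅ 0.

As a check, the Euler characteristic is 7 − 18 + 12 = 1, which agrees with 1 − 0 + 0 = 1.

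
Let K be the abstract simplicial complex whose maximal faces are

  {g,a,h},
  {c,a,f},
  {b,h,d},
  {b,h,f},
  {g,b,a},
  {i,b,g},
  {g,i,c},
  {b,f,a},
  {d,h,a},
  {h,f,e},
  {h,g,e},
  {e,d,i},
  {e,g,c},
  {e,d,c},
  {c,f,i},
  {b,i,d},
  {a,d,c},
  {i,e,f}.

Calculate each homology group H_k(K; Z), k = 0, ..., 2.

We work with the vertex ordering a < b < c < d < e < f < g < h < i. The simplices of K, each written with vertices in increasing order, are:

  0-simplices (9): a, b, c, d, e, f, g, h, i
  1-simplices (27): ab, ac, ad, af, ag, ah, bd, bf, bg, bh, bi, cd, ce, cf, cg, ci, de, dh, di, ef, eg, eh, ei, fh, fi, gh, gi
  2-simplices (18): abf, abg, acd, acf, adh, agh, bdh, bdi, bfh, bgi, cde, ceg, cfi, cgi, dei, efh, efi, egh

so the chain groups are C_0 ≅ Z^9, C_1 ≅ Z^27, C_2 ≅ Z^18.

The boundary map ∂_1: C_1 → C_0 maps an edge to its endpoints' difference, ∂[p,q] = q − p. For instance
  ∂fh = h − f.
The resulting 9×27 matrix has rank 8, and its Smith normal form has invariant factors (1,1,1,1,1,1,1,1).

∂_2: C_2 → C_1 acts by ∂[p,q,r] = [q,r] − [p,r] + [p,q]. For instance
  ∂ceg = eg − cg + ce,
  ∂cde = de − ce + cd.
The 27×18 boundary matrix has rank 18 and Smith normal form diag(1,1,1,1,1,1,1,1,1,1,1,1,1,1,1,1,1,2).

Now H_k = ker ∂_k / im ∂_{k+1}, so:

  H_0: rank C_0 − rank ∂_1 = 9 − 8 = 1, and the invariant factors of ∂_1 are all 1, so H_0 = Z.
  H_1: rank ker ∂_1 − rank ∂_2 = (27 − 8) − 18 = 1, and ∂_2 has invariant factor 2 > 1, so H_1 = Z ⊕ Z/2.
  H_2: rank ker ∂_2 − rank ∂_3 = (18 − 18) − 0 = 0, and there is no ∂_3, so H_2 = 0.

As a check, the Euler characteristic is 9 − 27 + 18 = 0, which agrees with 1 − 1 + 0 = 0.

H_0 ≅ Z,  H_1 ≅ Z ⊕ Z/2,  H_2 = 0.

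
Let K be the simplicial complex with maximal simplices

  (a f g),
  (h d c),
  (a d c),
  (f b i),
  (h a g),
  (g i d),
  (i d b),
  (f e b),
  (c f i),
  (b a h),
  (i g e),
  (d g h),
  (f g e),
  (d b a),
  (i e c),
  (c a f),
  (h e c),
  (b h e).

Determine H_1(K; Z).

H_1 ≅ Z ⊕ Z/2Z.

Take the total order a < b < c < d < e < f < g < h < i on the vertex set. Then K (dimension 2) consists of the simplices:

  0-simplices (9): a, b, c, d, e, f, g, h, i
  1-simplices (27): ab, ac, ad, af, ag, ah, bd, be, bf, bh, bi, cd, ce, cf, ch, ci, dg, dh, di, ef, eg, eh, ei, fg, fi, gh, gi
  2-simplices (18): abd, abh, acd, acf, afg, agh, bdi, bef, beh, bfi, cdh, ceh, cei, cfi, dgh, dgi, efg, egi

so the chain groups are C_0 ≅ Z^9, C_1 ≅ Z^27, C_2 ≅ Z^18.

∂_1: C_1 → C_0 is given by ∂[p,q] = [q] − [p].
The 9×27 boundary matrix has rank 8 and Smith normal form diag(1,1,1,1,1,1,1,1).

The boundary map ∂_2: C_2 → C_1 acts by ∂[p,q,r] = [q,r] − [p,r] + [p,q]. For instance
  ∂abh = bh − ah + ab,
  ∂agh = gh − ah + ag.
The resulting 27×18 matrix has rank 18, and its Smith normal form has invariant factors (1,1,1,1,1,1,1,1,1,1,1,1,1,1,1,1,1,2).

Now H_k = ker ∂_k / im ∂_{k+1}, so:

  H_1: rank ker ∂_1 − rank ∂_2 = (27 − 8) − 18 = 1, and ∂_2 has invariant factor 2 > 1, so H_1 = Z ⊕ Z/2Z.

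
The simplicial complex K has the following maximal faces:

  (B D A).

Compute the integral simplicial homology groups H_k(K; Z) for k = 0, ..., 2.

H_0 ≅ Z,  H_1 = 0,  H_2 = 0.

Take the total order A < B < D on the vertex set. Then K (dimension 2) consists of the simplices:

  0-simplices (3): A, B, D
  1-simplices (3): AB, AD, BD
  2-simplices (1): ABD

giving chain groups C_0 ≅ Z^3, C_1 ≅ Z^3, C_2 ≅ Z^1.

The boundary map ∂_1: C_1 → C_0 maps an edge to its endpoints' difference, ∂[p,q] = q − p.
The resulting 3×3 matrix has rank 2, and its Smith normal form has invariant factors (1,1).

∂_2: C_2 → C_1 acts by ∂[p,q,r] = [q,r] − [p,r] + [p,q]. For instance
  ∂ABD = BD − AD + AB.
This gives a 3×1 integer matrix of rank 1; reducing to Smith normal form yields diagonal entries (1).

Computing H_k = (kernel of ∂_k) / (image of ∂_{k+1}):

  H_0: rank C_0 − rank ∂_1 = 3 − 2 = 1, and the invariant factors of ∂_1 are all 1, so H_0 ≅ Z.
  H_1: rank ker ∂_1 − rank ∂_2 = (3 − 2) − 1 = 0, and the invariant factors of ∂_2 are all 1, so H_1 ≅ 0.
  H_2: rank ker ∂_2 − rank ∂_3 = (1 − 1) − 0 = 0, and there is no ∂_3, so H_2 ≅ 0.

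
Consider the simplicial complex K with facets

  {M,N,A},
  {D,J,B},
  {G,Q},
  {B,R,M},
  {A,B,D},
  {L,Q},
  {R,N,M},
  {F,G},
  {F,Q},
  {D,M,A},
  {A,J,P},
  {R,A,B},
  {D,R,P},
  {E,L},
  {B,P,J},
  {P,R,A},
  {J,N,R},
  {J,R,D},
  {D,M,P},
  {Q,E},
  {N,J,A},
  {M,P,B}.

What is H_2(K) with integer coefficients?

H_2 = Z.

Order the vertices as A < B < D < E < F < G < J < L < M < N < P < Q < R. Listing each simplex with vertices in this order, K has dimension 2 with simplices:

  0-simplices (13): A, B, D, E, F, G, J, L, M, N, P, Q, R
  1-simplices (30): AB, AD, AJ, AM, AN, AP, AR, BD, BJ, BM, BP, BR, DJ, DM, DP, DR, EL, EQ, FG, FQ, GQ, JN, JP, JR, LQ, MN, MP, MR, NR, PR
  2-simplices (16): ABD, ABR, ADM, AJN, AJP, AMN, APR, BDJ, BJP, BMP, BMR, DJR, DMP, DPR, JNR, MNR

so the chain groups are C_0 ≅ Z^13, C_1 ≅ Z^30, C_2 ≅ Z^16.

The boundary map ∂_1: C_1 → C_0 is given by ∂[p,q] = [q] − [p].
As a 13×30 matrix over Z this has rank 11, with invariant factors (1,1,1,1,1,1,1,1,1,1,1).

∂_2: C_2 → C_1 maps a triangle to the signed sum of its edges. For instance
  ∂ADM = DM − AM + AD,
  ∂ABR = BR − AR + AB.
As a 30×16 matrix over Z this has rank 15, with invariant factors (1,1,1,1,1,1,1,1,1,1,1,1,1,1,1).

Now H_k = ker ∂_k / im ∂_{k+1}, so:

  H_2: rank ker ∂_2 − rank ∂_3 = (16 − 15) − 0 = 1, and there is no ∂_3, so H_2 = Z.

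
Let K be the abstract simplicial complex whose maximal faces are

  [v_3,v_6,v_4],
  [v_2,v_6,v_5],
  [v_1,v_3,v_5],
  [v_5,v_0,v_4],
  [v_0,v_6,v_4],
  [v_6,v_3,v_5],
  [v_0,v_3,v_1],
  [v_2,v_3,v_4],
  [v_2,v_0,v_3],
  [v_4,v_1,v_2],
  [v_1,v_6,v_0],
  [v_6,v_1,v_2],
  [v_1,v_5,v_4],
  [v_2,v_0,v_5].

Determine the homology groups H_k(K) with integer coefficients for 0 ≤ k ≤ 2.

H_0 = Z,  H_1 = Z^2,  H_2 = Z.

Take the total order v_0 < v_1 < v_2 < v_3 < v_4 < v_5 < v_6 on the vertex set. Then K (dimension 2) consists of the simplices:

  0-simplices (7): [v_0], [v_1], [v_2], [v_3], [v_4], [v_5], [v_6]
  1-simplices (21): (21 of them)
  2-simplices (14): (14 of them)

so the chain groups are C_0 ≅ Z^7, C_1 ≅ Z^21, C_2 ≅ Z^14.

The boundary map ∂_1: C_1 → C_0 is given by ∂[p,q] = [q] − [p].
As a 7×21 matrix over Z this has rank 6, with invariant factors (1,1,1,1,1,1).

∂_2: C_2 → C_1 acts by ∂[p,q,r] = [q,r] − [p,r] + [p,q]. For instance
  ∂[v_2,v_5,v_6] = [v_5,v_6] − [v_2,v_6] + [v_2,v_5],
  ∂[v_0,v_2,v_5] = [v_2,v_5] − [v_0,v_5] + [v_0,v_2].
This gives a 21×14 integer matrix of rank 13; reducing to Smith normal form yields diagonal entries (1,1,1,1,1,1,1,1,1,1,1,1,1).

Reading off H_k = ker ∂_k / im ∂_{k+1}:

  H_0: rank C_0 − rank ∂_1 = 7 − 6 = 1, and the invariant factors of ∂_1 are all 1, so H_0 ≅ Z.
  H_1: rank ker ∂_1 − rank ∂_2 = (21 − 6) − 13 = 2, and the invariant factors of ∂_2 are all 1, so H_1 ≅ Z^2.
  H_2: rank ker ∂_2 − rank ∂_3 = (14 − 13) − 0 = 1, and there is no ∂_3, so H_2 ≅ Z.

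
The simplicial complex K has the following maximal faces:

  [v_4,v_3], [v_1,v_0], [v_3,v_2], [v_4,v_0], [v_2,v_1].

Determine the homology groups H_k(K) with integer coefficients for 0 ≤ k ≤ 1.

H_0 = Z,  H_1 = Z.

We work with the vertex ordering v_0 < v_1 < v_2 < v_3 < v_4. The simplices of K, each written with vertices in increasing order, are:

  0-simplices (5): [v_0], [v_1], [v_2], [v_3], [v_4]
  1-simplices (5): [v_0,v_1], [v_0,v_4], [v_1,v_2], [v_2,v_3], [v_3,v_4]

so the chain groups are C_0 ≅ Z^5, C_1 ≅ Z^5.

∂_1: C_1 → C_0 sends each edge [p,q] (with p < q) to q − p. For instance
  ∂[v_3,v_4] = [v_4] − [v_3].
As a 5×5 matrix over Z this has rank 4, with invariant factors (1,1,1,1).

From H_k ≅ ker(∂_k) / im(∂_{k+1}) we obtain:

  H_0: rank C_0 − rank ∂_1 = 5 − 4 = 1, and the invariant factors of ∂_1 are all 1, so H_0 ≅ Z.
  H_1: rank ker ∂_1 − rank ∂_2 = (5 − 4) − 0 = 1, and there is no ∂_2, so H_1 ≅ Z.

As a check, the Euler characteristic is 5 − 5 = 0, which agrees with 1 − 1 = 0.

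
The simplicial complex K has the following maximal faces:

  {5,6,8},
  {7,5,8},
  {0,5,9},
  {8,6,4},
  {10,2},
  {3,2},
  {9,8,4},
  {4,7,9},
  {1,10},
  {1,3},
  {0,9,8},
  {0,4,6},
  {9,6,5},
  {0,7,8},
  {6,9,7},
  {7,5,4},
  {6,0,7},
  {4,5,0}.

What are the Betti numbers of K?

b_0 = 2, b_1 = 3, b_2 = 1.

Fix the vertex order 0 < 1 < 2 < 3 < 4 < 5 < 6 < 7 < 8 < 9 < 10 and write every simplex with vertices in increasing order. Then dim K = 2 and the simplices of K are:

  0-simplices (11): [0], [1], [2], [3], [4], [5], [6], [7], [8], [9], [10]
  1-simplices (25): (25 of them)
  2-simplices (14): [0,4,5], [0,4,6], [0,5,9], [0,6,7], [0,7,8], [0,8,9], [4,5,7], [4,6,8], [4,7,9], [4,8,9], [5,6,8], [5,6,9], [5,7,8], [6,7,9]

giving chain groups C_0 ≅ Z^11, C_1 ≅ Z^25, C_2 ≅ Z^14.

∂_1: C_1 → C_0 sends each edge [p,q] (with p < q) to q − p. For instance
  ∂[4,9] = [9] − [4].
The resulting 11×25 matrix has rank 9, and its Smith normal form has invariant factors (1,1,1,1,1,1,1,1,1).

∂_2: C_2 → C_1 maps a triangle to the signed sum of its edges. For instance
  ∂[4,8,9] = [8,9] − [4,9] + [4,8],
  ∂[0,4,5] = [4,5] − [0,5] + [0,4].
As a 25×14 matrix over Z this has rank 13, with invariant factors (1,1,1,1,1,1,1,1,1,1,1,1,1).

Now H_k = ker ∂_k / im ∂_{k+1}, so:

  H_0: rank C_0 − rank ∂_1 = 11 − 9 = 2, and the invariant factors of ∂_1 are all 1, so H_0 = Z^2.
  H_1: rank ker ∂_1 − rank ∂_2 = (25 − 9) − 13 = 3, and the invariant factors of ∂_2 are all 1, so H_1 = Z^3.
  H_2: rank ker ∂_2 − rank ∂_3 = (14 − 13) − 0 = 1, and there is no ∂_3, so H_2 = Z.

(K is a triangulation of the disjoint union of the circle S^1 and the torus T^2.)

Hence the Betti numbers are b_0 = 2, b_1 = 3, b_2 = 1.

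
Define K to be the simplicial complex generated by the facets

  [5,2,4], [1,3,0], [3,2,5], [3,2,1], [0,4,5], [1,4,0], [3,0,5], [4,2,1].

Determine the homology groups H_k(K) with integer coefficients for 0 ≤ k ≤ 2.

Take the total order 0 < 1 < 2 < 3 < 4 < 5 on the vertex set. Then K (dimension 2) consists of the simplices:

  0-simplices (6): [0], [1], [2], [3], [4], [5]
  1-simplices (12): [0,1], [0,3], [0,4], [0,5], [1,2], [1,3], [1,4], [2,3], [2,4], [2,5], [3,5], [4,5]
  2-simplices (8): [0,1,3], [0,1,4], [0,3,5], [0,4,5], [1,2,3], [1,2,4], [2,3,5], [2,4,5]

so the chain groups are C_0 ≅ Z^6, C_1 ≅ Z^12, C_2 ≅ Z^8.

Boundary ∂_1: C_1 → C_0 sends each edge [p,q] (with p < q) to q − p. For instance
  ∂[1,3] = [3] − [1].
As a 6×12 matrix over Z this has rank 5, with invariant factors (1,1,1,1,1).

∂_2: C_2 → C_1 maps a triangle to the signed sum of its edges. For instance
  ∂[0,1,3] = [1,3] − [0,3] + [0,1],
  ∂[0,4,5] = [4,5] − [0,5] + [0,4].
As a 12×8 matrix over Z this has rank 7, with invariant factors (1,1,1,1,1,1,1).

Now H_k = ker ∂_k / im ∂_{k+1}, so:

  H_0: rank C_0 − rank ∂_1 = 6 − 5 = 1, and the invariant factors of ∂_1 are all 1, so H_0 = Z.
  H_1: rank ker ∂_1 − rank ∂_2 = (12 − 5) − 7 = 0, and the invariant factors of ∂_2 are all 1, so H_1 = 0.
  H_2: rank ker ∂_2 − rank ∂_3 = (8 − 7) − 0 = 1, and there is no ∂_3, so H_2 = Z.

As a check, the Euler characteristic is 6 − 12 + 8 = 2, which agrees with 1 − 0 + 1 = 2.
(K is a triangulation of the 2-sphere S^2.)

H_0 = Z,  H_1 = 0,  H_2 = Z.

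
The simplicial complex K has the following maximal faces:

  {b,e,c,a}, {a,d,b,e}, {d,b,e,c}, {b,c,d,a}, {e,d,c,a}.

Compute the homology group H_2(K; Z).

H_2 = 0.

We work with the vertex ordering a < b < c < d < e. The simplices of K, each written with vertices in increasing order, are:

  0-simplices (5): a, b, c, d, e
  1-simplices (10): ab, ac, ad, ae, bc, bd, be, cd, ce, de
  2-simplices (10): abc, abd, abe, acd, ace, ade, bcd, bce, bde, cde
  3-simplices (5): abcd, abce, abde, acde, bcde

so the chain groups are C_0 ≅ Z^5, C_1 ≅ Z^10, C_2 ≅ Z^10, C_3 ≅ Z^5.

∂_1: C_1 → C_0 is given by ∂[p,q] = [q] − [p].
The resulting 5×10 matrix has rank 4, and its Smith normal form has invariant factors (1,1,1,1).

∂_2: C_2 → C_1 maps a triangle to the signed sum of its edges. For instance
  ∂ace = ce − ae + ac,
  ∂abd = bd − ad + ab.
The resulting 10×10 matrix has rank 6, and its Smith normal form has invariant factors (1,1,1,1,1,1).

∂_3: C_3 → C_2 sends each 3-simplex σ to the alternating sum Σ_i (−1)^i (σ with its i-th vertex removed). For instance
  ∂abcd = bcd − acd + abd − abc,
  ∂abde = bde − ade + abe − abd.
As a 10×5 matrix over Z this has rank 4, with invariant factors (1,1,1,1).

From H_k ≅ ker(∂_k) / im(∂_{k+1}) we obtain:

  H_2: rank ker ∂_2 − rank ∂_3 = (10 − 6) − 4 = 0, and the invariant factors of ∂_3 are all 1, so H_2 ≅ 0.

(K is a triangulation of the 3-sphere S^3.)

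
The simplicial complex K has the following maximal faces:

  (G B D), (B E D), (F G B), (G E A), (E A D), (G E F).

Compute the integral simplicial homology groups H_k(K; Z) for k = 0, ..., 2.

H_0 ≅ Z,  H_1 ≅ Z,  H_2 = 0.

We work with the vertex ordering A < B < D < E < F < G. The simplices of K, each written with vertices in increasing order, are:

  0-simplices (6): A, B, D, E, F, G
  1-simplices (12): AD, AE, AG, BD, BE, BF, BG, DE, DG, EF, EG, FG
  2-simplices (6): ADE, AEG, BDE, BDG, BFG, EFG

so the chain groups are C_0 ≅ Z^6, C_1 ≅ Z^12, C_2 ≅ Z^6.

The boundary map ∂_1: C_1 → C_0 maps an edge to its endpoints' difference, ∂[p,q] = q − p. For instance
  ∂DE = E − D.
As a 6×12 matrix over Z this has rank 5, with invariant factors (1,1,1,1,1).

∂_2: C_2 → C_1 maps a triangle to the signed sum of its edges. For instance
  ∂EFG = FG − EG + EF,
  ∂BFG = FG − BG + BF.
The 12×6 boundary matrix has rank 6 and Smith normal form diag(1,1,1,1,1,1).

Computing H_k = (kernel of ∂_k) / (image of ∂_{k+1}):

  H_0: rank C_0 − rank ∂_1 = 6 − 5 = 1, and the invariant factors of ∂_1 are all 1, so H_0 = Z.
  H_1: rank ker ∂_1 − rank ∂_2 = (12 − 5) − 6 = 1, and the invariant factors of ∂_2 are all 1, so H_1 = Z.
  H_2: rank ker ∂_2 − rank ∂_3 = (6 − 6) − 0 = 0, and there is no ∂_3, so H_2 = 0.

As a check, the Euler characteristic is 6 − 12 + 6 = 0, which agrees with 1 − 1 + 0 = 0.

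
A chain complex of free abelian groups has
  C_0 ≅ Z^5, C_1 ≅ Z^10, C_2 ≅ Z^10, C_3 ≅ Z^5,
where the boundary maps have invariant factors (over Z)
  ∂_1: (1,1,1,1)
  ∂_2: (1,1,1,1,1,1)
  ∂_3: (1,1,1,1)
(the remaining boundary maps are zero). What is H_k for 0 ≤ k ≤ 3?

H_0: b_0 = 5 − 0 − 4 = 1; torsion from ∂_1 factors > 1: none. So H_0 ≅ Z.
H_1: b_1 = 10 − 4 − 6 = 0; torsion from ∂_2 factors > 1: none. So H_1 ≅ 0.
H_2: b_2 = 10 − 6 − 4 = 0; torsion from ∂_3 factors > 1: none. So H_2 ≅ 0.
H_3: b_3 = 5 − 4 − 0 = 1; torsion from ∂_4 factors > 1: none. So H_3 ≅ Z.

H_0 ≅ Z,  H_1 = 0,  H_2 = 0,  H_3 ≅ Z.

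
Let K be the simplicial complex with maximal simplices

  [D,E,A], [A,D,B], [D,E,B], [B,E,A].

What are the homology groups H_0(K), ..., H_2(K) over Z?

K has 4 vertices, 6 edges, 4 triangles.
rank ∂_0 = 0, rank ∂_1 = 3 ⇒ b_0 = 4 − 0 − 3 = 1; all invariant factors of ∂_1 are 1 so no torsion. So H_0 ≅ Z.
rank ∂_1 = 3, rank ∂_2 = 3 ⇒ b_1 = 6 − 3 − 3 = 0; all invariant factors of ∂_2 are 1 so no torsion. So H_1 ≅ 0.
rank ∂_2 = 3, rank ∂_3 = 0 ⇒ b_2 = 4 − 3 − 0 = 1. So H_2 ≅ Z.

H_0 = Z,  H_1 = 0,  H_2 = Z.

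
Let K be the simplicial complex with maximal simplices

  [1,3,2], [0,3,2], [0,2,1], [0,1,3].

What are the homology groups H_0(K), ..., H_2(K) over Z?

We work with the vertex ordering 0 < 1 < 2 < 3. The simplices of K, each written with vertices in increasing order, are:

  0-simplices (4): [0], [1], [2], [3]
  1-simplices (6): [0,1], [0,2], [0,3], [1,2], [1,3], [2,3]
  2-simplices (4): [0,1,2], [0,1,3], [0,2,3], [1,2,3]

Hence C_0 ≅ Z^4, C_1 ≅ Z^6, C_2 ≅ Z^4.

The boundary map ∂_1: C_1 → C_0 is given by ∂[p,q] = [q] − [p]. For instance
  ∂[1,2] = [2] − [1].
The resulting 4×6 matrix has rank 3, and its Smith normal form has invariant factors (1,1,1).

Boundary ∂_2: C_2 → C_1 sends each 2-simplex [p,q,r] to [q,r] − [p,r] + [p,q]. For instance
  ∂[1,2,3] = [2,3] − [1,3] + [1,2],
  ∂[0,1,2] = [1,2] − [0,2] + [0,1].
This gives a 6×4 integer matrix of rank 3; reducing to Smith normal form yields diagonal entries (1,1,1).

Now H_k = ker ∂_k / im ∂_{k+1}, so:

  H_0: rank C_0 − rank ∂_1 = 4 − 3 = 1, and the invariant factors of ∂_1 are all 1, so H_0 = Z.
  H_1: rank ker ∂_1 − rank ∂_2 = (6 − 3) − 3 = 0, and the invariant factors of ∂_2 are all 1, so H_1 = 0.
  H_2: rank ker ∂_2 − rank ∂_3 = (4 − 3) − 0 = 1, and there is no ∂_3, so H_2 = Z.

(K is a triangulation of the 2-sphere S^2.)

H_0 = Z,  H_1 = 0,  H_2 = Z.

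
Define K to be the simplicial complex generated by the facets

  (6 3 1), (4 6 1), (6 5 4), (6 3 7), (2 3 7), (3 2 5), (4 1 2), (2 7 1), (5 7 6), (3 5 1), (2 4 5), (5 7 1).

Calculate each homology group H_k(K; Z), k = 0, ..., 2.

Order the vertices as 1 < 2 < 3 < 4 < 5 < 6 < 7. Listing each simplex with vertices in this order, K has dimension 2 with simplices:

  0-simplices (7): [1], [2], [3], [4], [5], [6], [7]
  1-simplices (18): [1,2], [1,3], [1,4], [1,5], [1,6], [1,7], [2,3], [2,4], [2,5], [2,7], [3,5], [3,6], [3,7], [4,5], [4,6], [5,6], [5,7], [6,7]
  2-simplices (12): [1,2,4], [1,2,7], [1,3,5], [1,3,6], [1,4,6], [1,5,7], [2,3,5], [2,3,7], [2,4,5], [3,6,7], [4,5,6], [5,6,7]

so the chain groups are C_0 ≅ Z^7, C_1 ≅ Z^18, C_2 ≅ Z^12.

∂_1: C_1 → C_0 maps an edge to its endpoints' difference, ∂[p,q] = q − p.
The 7×18 boundary matrix has rank 6 and Smith normal form diag(1,1,1,1,1,1).

Boundary ∂_2: C_2 → C_1 maps a triangle to the signed sum of its edges. For instance
  ∂[5,6,7] = [6,7] − [5,7] + [5,6],
  ∂[1,2,7] = [2,7] − [1,7] + [1,2].
The resulting 18×12 matrix has rank 12, and its Smith normal form has invariant factors (1,1,1,1,1,1,1,1,1,1,1,2).

Reading off H_k = ker ∂_k / im ∂_{k+1}:

  H_0: rank C_0 − rank ∂_1 = 7 − 6 = 1, and the invariant factors of ∂_1 are all 1, so H_0 = Z.
  H_1: rank ker ∂_1 − rank ∂_2 = (18 − 6) − 12 = 0, and ∂_2 has invariant factor 2 > 1, so H_1 = Z/2.
  H_2: rank ker ∂_2 − rank ∂_3 = (12 − 12) − 0 = 0, and there is no ∂_3, so H_2 = 0.

H_0 = Z,  H_1 = Z/2,  H_2 = 0.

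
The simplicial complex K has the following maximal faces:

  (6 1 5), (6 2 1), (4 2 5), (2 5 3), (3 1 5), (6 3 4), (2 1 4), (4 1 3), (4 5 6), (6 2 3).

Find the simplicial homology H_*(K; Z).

Fix the vertex order 1 < 2 < 3 < 4 < 5 < 6 and write every simplex with vertices in increasing order. Then dim K = 2 and the simplices of K are:

  0-simplices (6): [1], [2], [3], [4], [5], [6]
  1-simplices (15): [1,2], [1,3], [1,4], [1,5], [1,6], [2,3], [2,4], [2,5], [2,6], [3,4], [3,5], [3,6], [4,5], [4,6], [5,6]
  2-simplices (10): [1,2,4], [1,2,6], [1,3,4], [1,3,5], [1,5,6], [2,3,5], [2,3,6], [2,4,5], [3,4,6], [4,5,6]

Hence C_0 ≅ Z^6, C_1 ≅ Z^15, C_2 ≅ Z^10.

The boundary map ∂_1: C_1 → C_0 sends each edge [p,q] (with p < q) to q − p. For instance
  ∂[2,5] = [5] − [2].
The 6×15 boundary matrix has rank 5 and Smith normal form diag(1,1,1,1,1).

Boundary ∂_2: C_2 → C_1 sends each 2-simplex [p,q,r] to [q,r] − [p,r] + [p,q]. For instance
  ∂[2,4,5] = [4,5] − [2,5] + [2,4],
  ∂[1,2,4] = [2,4] − [1,4] + [1,2].
This gives a 15×10 integer matrix of rank 10; reducing to Smith normal form yields diagonal entries (1,1,1,1,1,1,1,1,1,2).

Now H_k = ker ∂_k / im ∂_{k+1}, so:

  H_0: rank C_0 − rank ∂_1 = 6 − 5 = 1, and the invariant factors of ∂_1 are all 1, so H_0 = Z.
  H_1: rank ker ∂_1 − rank ∂_2 = (15 − 5) − 10 = 0, and ∂_2 has invariant factor 2 > 1, so H_1 = Z/2.
  H_2: rank ker ∂_2 − rank ∂_3 = (10 − 10) − 0 = 0, and there is no ∂_3, so H_2 = 0.

H_0 = Z,  H_1 = Z/2,  H_2 = 0.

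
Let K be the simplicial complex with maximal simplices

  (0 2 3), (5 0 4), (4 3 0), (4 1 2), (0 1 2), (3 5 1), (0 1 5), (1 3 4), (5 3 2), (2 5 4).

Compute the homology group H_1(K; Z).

Take the total order 0 < 1 < 2 < 3 < 4 < 5 on the vertex set. Then K (dimension 2) consists of the simplices:

  0-simplices (6): [0], [1], [2], [3], [4], [5]
  1-simplices (15): [0,1], [0,2], [0,3], [0,4], [0,5], [1,2], [1,3], [1,4], [1,5], [2,3], [2,4], [2,5], [3,4], [3,5], [4,5]
  2-simplices (10): [0,1,2], [0,1,5], [0,2,3], [0,3,4], [0,4,5], [1,2,4], [1,3,4], [1,3,5], [2,3,5], [2,4,5]

Hence C_0 ≅ Z^6, C_1 ≅ Z^15, C_2 ≅ Z^10.

The boundary map ∂_1: C_1 → C_0 is given by ∂[p,q] = [q] − [p]. For instance
  ∂[1,2] = [2] − [1].
As a 6×15 matrix over Z this has rank 5, with invariant factors (1,1,1,1,1).

Boundary ∂_2: C_2 → C_1 acts by ∂[p,q,r] = [q,r] − [p,r] + [p,q]. For instance
  ∂[0,1,2] = [1,2] − [0,2] + [0,1],
  ∂[0,2,3] = [2,3] − [0,3] + [0,2].
The resulting 15×10 matrix has rank 10, and its Smith normal form has invariant factors (1,1,1,1,1,1,1,1,1,2).

Reading off H_k = ker ∂_k / im ∂_{k+1}:

  H_1: rank ker ∂_1 − rank ∂_2 = (15 − 5) − 10 = 0, and ∂_2 has invariant factor 2 > 1, so H_1 ≅ Z/2.

(K is a triangulation of the real projective plane RP^2.)

H_1 = Z/2.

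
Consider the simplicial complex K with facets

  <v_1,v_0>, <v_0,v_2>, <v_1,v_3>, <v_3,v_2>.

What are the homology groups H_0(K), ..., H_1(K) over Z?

H_0 ≅ Z,  H_1 ≅ Z.

K has 4 vertices, 4 edges.
rank ∂_0 = 0, rank ∂_1 = 3 ⇒ b_0 = 4 − 0 − 3 = 1; all invariant factors of ∂_1 are 1 so no torsion. So H_0 ≅ Z.
rank ∂_1 = 3, rank ∂_2 = 0 ⇒ b_1 = 4 − 3 − 0 = 1. So H_1 ≅ Z.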